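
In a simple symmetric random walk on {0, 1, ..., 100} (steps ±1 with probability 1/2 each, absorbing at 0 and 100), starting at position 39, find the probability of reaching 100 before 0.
P(hit 100 before 0) = 39/100

Let u_k = P(hit 100 before 0 | start at k). Then u_0 = 0, u_100 = 1, and u_k = u_{k-1}/2 + u_{k+1}/2 for 1 ≤ k ≤ 99. This harmonic recurrence is solved by u_k = k/100, giving u_39 = 39/100.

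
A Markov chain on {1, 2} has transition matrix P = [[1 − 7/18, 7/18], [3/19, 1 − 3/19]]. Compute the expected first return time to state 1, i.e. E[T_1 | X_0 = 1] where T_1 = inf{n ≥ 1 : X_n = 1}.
E[T_1 | X_0 = 1] = 1/π_1 = 187/54

For an irreducible recurrent Markov chain with stationary distribution π, E[T_i | X_0 = i] = 1/π_i (Kac's formula). Here π_1 = (3/19)/(7/18 + 3/19) = (3/19)/(187/342) = 54/187, so E[T_1 | X_0 = 1] = 1/π_1 = (7/18 + 3/19)/(3/19) = (187/342)/(3/19) = 187/54.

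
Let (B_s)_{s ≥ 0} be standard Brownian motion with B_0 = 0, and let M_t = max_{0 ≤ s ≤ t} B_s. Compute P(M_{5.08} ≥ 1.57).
P(M_{5.08} ≥ 1.57) = 2·P(B_{5.08} ≥ 1.57) = 2(1 − Φ(1.57/√5.08)) ≈ 0.4861

By the reflection principle for Brownian motion, P(M_t ≥ a) = 2 · P(B_t ≥ a) for a ≥ 0. Since B_t ~ N(0, t), P(B_t ≥ 1.57) = 1 − Φ(1.57/√t) = 1 − Φ(1.57/√5.08) = 1 − Φ(0.6966). So
  P(M_{5.08} ≥ 1.57) = 2(1 − Φ(0.6966)) ≈ 0.4861.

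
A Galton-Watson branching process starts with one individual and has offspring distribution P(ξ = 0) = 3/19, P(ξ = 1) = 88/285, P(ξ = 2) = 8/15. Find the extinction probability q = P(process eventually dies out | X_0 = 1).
q = 45/152

The pgf is f(s) = 3/19 + 88/285·s + 8/15·s². The extinction probability q is the smallest fixed point of f in [0, 1]. Setting s = f(s):
  8/15·s² + (88/285 − 1)·s + 3/19 = 0
  8/15·s² − (3/19 + 8/15)·s + 3/19 = 0
which factors as (s − 1)·(8/15·s − 3/19) = 0, giving roots s = 1 and s = (3/19)/(8/15) = 45/152.
Mean offspring μ = 88/285 + 2·8/15 = 392/285 > 1 (supercritical), so q < 1. The extinction probability is the smaller root: q = (3/19)/(8/15) = 45/152.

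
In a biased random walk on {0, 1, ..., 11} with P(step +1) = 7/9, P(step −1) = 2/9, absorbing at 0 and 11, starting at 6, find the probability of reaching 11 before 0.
P(hit 11 before 0) = (1 − (2/7)^6) / (1 − (2/7)^11) = 395250219/395464939

Let u_k denote P(reach 11 before 0 | start at k). Boundary: u_0 = 0, u_11 = 1. Recurrence: u_k = 7/9·u_{k+1} + 2/9·u_{k-1} for 1 ≤ k ≤ 10. Try u_k = A + B·r^k with r = q/p = (2/9)/(7/9) = 2/7. Substitution satisfies the recurrence; boundary conditions give:
  u_k = (1 − r^k) / (1 − r^N) = (1 − (2/7)^6) / (1 − (2/7)^11) = 395250219/395464939.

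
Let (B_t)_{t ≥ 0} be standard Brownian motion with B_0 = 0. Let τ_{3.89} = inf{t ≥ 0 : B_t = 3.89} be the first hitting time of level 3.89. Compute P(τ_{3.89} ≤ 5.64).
P(τ_{3.89} ≤ 5.64) = 2(1 − Φ(3.89/√5.64)) = 2(1 − Φ(1.6380)) ≈ 0.1014

By the reflection principle for standard BM, P(τ_b ≤ t) = 2 · P(B_t ≥ b). Since B_t ~ N(0, t), P(B_t ≥ 3.89) = 1 − Φ(3.89/√t) = 1 − Φ(3.89/√5.64) = 1 − Φ(1.6380) ≈ 0.05071. Doubling: P(τ_{3.89} ≤ 5.64) ≈ 2 · 0.05071 = 0.10142 ≈ 0.1014.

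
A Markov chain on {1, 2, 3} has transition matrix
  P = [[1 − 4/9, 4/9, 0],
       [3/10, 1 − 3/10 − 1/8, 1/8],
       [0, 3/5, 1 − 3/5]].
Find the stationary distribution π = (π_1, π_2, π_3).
π = (81/226, 60/113, 25/226)

This is a birth-death chain on three states, which satisfies detailed balance: π_1 · P_{12} = π_2 · P_{21} and π_2 · P_{23} = π_3 · P_{32}.
From π_1 · 4/9 = π_2 · 3/10: π_2/π_1 = (4/9)/(3/10) = 40/27.
From π_2 · 1/8 = π_3 · 3/5: π_3/π_2 = (1/8)/(3/5) = 5/24.
Take π_1 proportional to 1; then unnormalized π = (1, 40/27, 25/81). Normalize by dividing by the sum 226/81:
  π = (81/226, 60/113, 25/226).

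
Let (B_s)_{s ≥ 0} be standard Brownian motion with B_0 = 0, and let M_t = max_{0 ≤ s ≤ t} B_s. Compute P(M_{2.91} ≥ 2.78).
P(M_{2.91} ≥ 2.78) = 2·P(B_{2.91} ≥ 2.78) = 2(1 − Φ(2.78/√2.91)) ≈ 0.1032

By the reflection principle for Brownian motion, P(M_t ≥ a) = 2 · P(B_t ≥ a) for a ≥ 0. Since B_t ~ N(0, t), P(B_t ≥ 2.78) = 1 − Φ(2.78/√t) = 1 − Φ(2.78/√2.91) = 1 − Φ(1.6297). So
  P(M_{2.91} ≥ 2.78) = 2(1 − Φ(1.6297)) ≈ 0.1032.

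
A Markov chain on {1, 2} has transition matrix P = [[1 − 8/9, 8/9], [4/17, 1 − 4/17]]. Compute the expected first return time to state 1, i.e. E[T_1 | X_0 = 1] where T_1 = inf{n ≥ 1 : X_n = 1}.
E[T_1 | X_0 = 1] = 1/π_1 = 43/9

For an irreducible recurrent Markov chain with stationary distribution π, E[T_i | X_0 = i] = 1/π_i (Kac's formula). Here π_1 = (4/17)/(8/9 + 4/17) = (4/17)/(172/153) = 9/43, so E[T_1 | X_0 = 1] = 1/π_1 = (8/9 + 4/17)/(4/17) = (172/153)/(4/17) = 43/9.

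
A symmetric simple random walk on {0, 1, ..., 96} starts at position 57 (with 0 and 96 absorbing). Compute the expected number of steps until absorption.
E[τ | X_0 = 57] = 2223

Let v_k = E[τ | X_0 = k]. Boundary: v_0 = v_96 = 0. Recurrence: v_k = 1 + (v_{k-1} + v_{k+1})/2 for 1 ≤ k ≤ 95. The particular solution to v_k − (v_{k-1} + v_{k+1})/2 = 1 is v_k = −k^2. Adding homogeneous solution A + B k and matching boundaries gives v_k = k (96 − k). Substituting k = 57: v_57 = 57 · 39 = 2223.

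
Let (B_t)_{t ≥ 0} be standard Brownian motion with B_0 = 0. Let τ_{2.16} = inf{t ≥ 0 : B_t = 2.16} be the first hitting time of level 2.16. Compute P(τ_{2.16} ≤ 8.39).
P(τ_{2.16} ≤ 8.39) = 2(1 − Φ(2.16/√8.39)) = 2(1 − Φ(0.7457)) ≈ 0.4558

By the reflection principle for standard BM, P(τ_b ≤ t) = 2 · P(B_t ≥ b). Since B_t ~ N(0, t), P(B_t ≥ 2.16) = 1 − Φ(2.16/√t) = 1 − Φ(2.16/√8.39) = 1 − Φ(0.7457) ≈ 0.22792. Doubling: P(τ_{2.16} ≤ 8.39) ≈ 2 · 0.22792 = 0.45584 ≈ 0.4558.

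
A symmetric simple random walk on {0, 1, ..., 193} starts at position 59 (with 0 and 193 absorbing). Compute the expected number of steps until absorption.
E[τ | X_0 = 59] = 7906

Let v_k = E[τ | X_0 = k]. Boundary: v_0 = v_193 = 0. Recurrence: v_k = 1 + (v_{k-1} + v_{k+1})/2 for 1 ≤ k ≤ 192. The particular solution to v_k − (v_{k-1} + v_{k+1})/2 = 1 is v_k = −k^2. Adding homogeneous solution A + B k and matching boundaries gives v_k = k (193 − k). Substituting k = 59: v_59 = 59 · 134 = 7906.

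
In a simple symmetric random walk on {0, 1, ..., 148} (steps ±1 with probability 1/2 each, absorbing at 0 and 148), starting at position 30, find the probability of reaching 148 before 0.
P(hit 148 before 0) = 30/148 = 15/74

Let u_k = P(hit 148 before 0 | start at k). Then u_0 = 0, u_148 = 1, and u_k = u_{k-1}/2 + u_{k+1}/2 for 1 ≤ k ≤ 147. This harmonic recurrence is solved by u_k = k/148, giving u_30 = 30/148 = 15/74.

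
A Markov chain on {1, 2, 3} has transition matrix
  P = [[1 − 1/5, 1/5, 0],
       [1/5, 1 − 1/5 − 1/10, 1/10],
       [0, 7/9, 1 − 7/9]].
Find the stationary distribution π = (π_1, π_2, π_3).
π = (70/149, 70/149, 9/149)

This is a birth-death chain on three states, which satisfies detailed balance: π_1 · P_{12} = π_2 · P_{21} and π_2 · P_{23} = π_3 · P_{32}.
From π_1 · 1/5 = π_2 · 1/5: π_2/π_1 = (1/5)/(1/5) = 1.
From π_2 · 1/10 = π_3 · 7/9: π_3/π_2 = (1/10)/(7/9) = 9/70.
Take π_1 proportional to 1; then unnormalized π = (1, 1, 9/70). Normalize by dividing by the sum 149/70:
  π = (70/149, 70/149, 9/149).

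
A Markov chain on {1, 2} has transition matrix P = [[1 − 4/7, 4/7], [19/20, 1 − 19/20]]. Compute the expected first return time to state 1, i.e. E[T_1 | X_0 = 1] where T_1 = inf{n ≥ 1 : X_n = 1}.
E[T_1 | X_0 = 1] = 1/π_1 = 213/133

For an irreducible recurrent Markov chain with stationary distribution π, E[T_i | X_0 = i] = 1/π_i (Kac's formula). Here π_1 = (19/20)/(4/7 + 19/20) = (19/20)/(213/140) = 133/213, so E[T_1 | X_0 = 1] = 1/π_1 = (4/7 + 19/20)/(19/20) = (213/140)/(19/20) = 213/133.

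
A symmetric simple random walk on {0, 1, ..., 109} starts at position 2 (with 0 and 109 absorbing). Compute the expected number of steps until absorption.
E[τ | X_0 = 2] = 214

Let v_k = E[τ | X_0 = k]. Boundary: v_0 = v_109 = 0. Recurrence: v_k = 1 + (v_{k-1} + v_{k+1})/2 for 1 ≤ k ≤ 108. The particular solution to v_k − (v_{k-1} + v_{k+1})/2 = 1 is v_k = −k^2. Adding homogeneous solution A + B k and matching boundaries gives v_k = k (109 − k). Substituting k = 2: v_2 = 2 · 107 = 214.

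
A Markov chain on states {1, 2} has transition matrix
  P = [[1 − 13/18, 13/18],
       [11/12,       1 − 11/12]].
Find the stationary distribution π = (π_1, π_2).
π_1 = 33/59, π_2 = 26/59

Solve πP = π with π_1 + π_2 = 1. From πP = π: π_1 · (1 − 13/18) + π_2 · 11/12 = π_1 ⇒ π_2 · 11/12 = π_1 · 13/18 ⇒ π_2/π_1 = (13/18)/(11/12) = 26/33. Together with π_1 + π_2 = 1:
  π_1 = (11/12)/(13/18 + 11/12) = (11/12)/(59/36) = 33/59,
  π_2 = (13/18)/(13/18 + 11/12) = (13/18)/(59/36) = 26/59.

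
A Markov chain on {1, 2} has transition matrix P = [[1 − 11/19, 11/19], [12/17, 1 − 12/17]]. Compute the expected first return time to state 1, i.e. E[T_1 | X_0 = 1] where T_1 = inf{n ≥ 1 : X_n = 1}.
E[T_1 | X_0 = 1] = 1/π_1 = 415/228

For an irreducible recurrent Markov chain with stationary distribution π, E[T_i | X_0 = i] = 1/π_i (Kac's formula). Here π_1 = (12/17)/(11/19 + 12/17) = (12/17)/(415/323) = 228/415, so E[T_1 | X_0 = 1] = 1/π_1 = (11/19 + 12/17)/(12/17) = (415/323)/(12/17) = 415/228.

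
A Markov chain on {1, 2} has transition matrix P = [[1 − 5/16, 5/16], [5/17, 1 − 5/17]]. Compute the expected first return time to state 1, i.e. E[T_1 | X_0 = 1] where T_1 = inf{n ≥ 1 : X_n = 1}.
E[T_1 | X_0 = 1] = 1/π_1 = 33/16

For an irreducible recurrent Markov chain with stationary distribution π, E[T_i | X_0 = i] = 1/π_i (Kac's formula). Here π_1 = (5/17)/(5/16 + 5/17) = (5/17)/(165/272) = 16/33, so E[T_1 | X_0 = 1] = 1/π_1 = (5/16 + 5/17)/(5/17) = (165/272)/(5/17) = 33/16.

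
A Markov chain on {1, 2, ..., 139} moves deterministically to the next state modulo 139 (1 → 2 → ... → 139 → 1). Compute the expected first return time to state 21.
E[T_21 | X_0 = 21] = 139

The chain cycles deterministically, so starting at state 21 it returns in exactly 139 steps. Equivalently, the stationary distribution is uniform π_j = 1/139 for every state j, so by Kac's formula E[T_21] = 1/π_21 = 139.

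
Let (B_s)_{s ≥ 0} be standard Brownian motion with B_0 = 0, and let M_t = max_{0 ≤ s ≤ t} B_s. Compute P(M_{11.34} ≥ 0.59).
P(M_{11.34} ≥ 0.59) = 2·P(B_{11.34} ≥ 0.59) = 2(1 − Φ(0.59/√11.34)) ≈ 0.8609

By the reflection principle for Brownian motion, P(M_t ≥ a) = 2 · P(B_t ≥ a) for a ≥ 0. Since B_t ~ N(0, t), P(B_t ≥ 0.59) = 1 − Φ(0.59/√t) = 1 − Φ(0.59/√11.34) = 1 − Φ(0.1752). So
  P(M_{11.34} ≥ 0.59) = 2(1 − Φ(0.1752)) ≈ 0.8609.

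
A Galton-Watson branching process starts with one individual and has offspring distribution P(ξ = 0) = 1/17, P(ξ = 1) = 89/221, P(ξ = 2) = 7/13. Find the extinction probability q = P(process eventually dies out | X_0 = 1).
q = 13/119

The pgf is f(s) = 1/17 + 89/221·s + 7/13·s². The extinction probability q is the smallest fixed point of f in [0, 1]. Setting s = f(s):
  7/13·s² + (89/221 − 1)·s + 1/17 = 0
  7/13·s² − (1/17 + 7/13)·s + 1/17 = 0
which factors as (s − 1)·(7/13·s − 1/17) = 0, giving roots s = 1 and s = (1/17)/(7/13) = 13/119.
Mean offspring μ = 89/221 + 2·7/13 = 327/221 > 1 (supercritical), so q < 1. The extinction probability is the smaller root: q = (1/17)/(7/13) = 13/119.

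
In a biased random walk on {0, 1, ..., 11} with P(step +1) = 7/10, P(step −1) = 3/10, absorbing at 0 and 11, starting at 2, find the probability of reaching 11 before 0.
P(hit 11 before 0) = (1 − (3/7)^2) / (1 − (3/7)^11) = 403536070/494287399

Let u_k denote P(reach 11 before 0 | start at k). Boundary: u_0 = 0, u_11 = 1. Recurrence: u_k = 7/10·u_{k+1} + 3/10·u_{k-1} for 1 ≤ k ≤ 10. Try u_k = A + B·r^k with r = q/p = (3/10)/(7/10) = 3/7. Substitution satisfies the recurrence; boundary conditions give:
  u_k = (1 − r^k) / (1 − r^N) = (1 − (3/7)^2) / (1 − (3/7)^11) = 403536070/494287399.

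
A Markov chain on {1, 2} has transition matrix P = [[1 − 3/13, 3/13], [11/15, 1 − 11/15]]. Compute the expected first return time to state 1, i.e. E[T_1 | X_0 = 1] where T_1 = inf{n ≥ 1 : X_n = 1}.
E[T_1 | X_0 = 1] = 1/π_1 = 188/143

For an irreducible recurrent Markov chain with stationary distribution π, E[T_i | X_0 = i] = 1/π_i (Kac's formula). Here π_1 = (11/15)/(3/13 + 11/15) = (11/15)/(188/195) = 143/188, so E[T_1 | X_0 = 1] = 1/π_1 = (3/13 + 11/15)/(11/15) = (188/195)/(11/15) = 188/143.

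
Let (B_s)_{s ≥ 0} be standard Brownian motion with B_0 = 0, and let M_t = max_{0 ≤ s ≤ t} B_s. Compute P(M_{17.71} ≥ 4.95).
P(M_{17.71} ≥ 4.95) = 2·P(B_{17.71} ≥ 4.95) = 2(1 − Φ(4.95/√17.71)) ≈ 0.2395

By the reflection principle for Brownian motion, P(M_t ≥ a) = 2 · P(B_t ≥ a) for a ≥ 0. Since B_t ~ N(0, t), P(B_t ≥ 4.95) = 1 − Φ(4.95/√t) = 1 − Φ(4.95/√17.71) = 1 − Φ(1.1762). So
  P(M_{17.71} ≥ 4.95) = 2(1 − Φ(1.1762)) ≈ 0.2395.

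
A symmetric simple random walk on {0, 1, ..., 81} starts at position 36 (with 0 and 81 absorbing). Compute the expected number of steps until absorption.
E[τ | X_0 = 36] = 1620

Let v_k = E[τ | X_0 = k]. Boundary: v_0 = v_81 = 0. Recurrence: v_k = 1 + (v_{k-1} + v_{k+1})/2 for 1 ≤ k ≤ 80. The particular solution to v_k − (v_{k-1} + v_{k+1})/2 = 1 is v_k = −k^2. Adding homogeneous solution A + B k and matching boundaries gives v_k = k (81 − k). Substituting k = 36: v_36 = 36 · 45 = 1620.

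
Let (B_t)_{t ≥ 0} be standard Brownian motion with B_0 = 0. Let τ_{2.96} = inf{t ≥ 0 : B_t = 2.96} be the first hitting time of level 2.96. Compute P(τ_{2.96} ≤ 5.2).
P(τ_{2.96} ≤ 5.2) = 2(1 − Φ(2.96/√5.2)) = 2(1 − Φ(1.2980)) ≈ 0.1943

By the reflection principle for standard BM, P(τ_b ≤ t) = 2 · P(B_t ≥ b). Since B_t ~ N(0, t), P(B_t ≥ 2.96) = 1 − Φ(2.96/√t) = 1 − Φ(2.96/√5.2) = 1 − Φ(1.2980) ≈ 0.09714. Doubling: P(τ_{2.96} ≤ 5.2) ≈ 2 · 0.09714 = 0.19428 ≈ 0.1943.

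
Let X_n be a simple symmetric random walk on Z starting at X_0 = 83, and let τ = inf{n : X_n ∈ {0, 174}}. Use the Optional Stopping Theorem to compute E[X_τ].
E[X_τ] = 83

X_n is a martingale and τ is a bounded-mean stopping time (indeed τ is finite a.s. with bounded expectation since the walk is in a bounded region). By the OST, E[X_τ] = E[X_0] = 83. Equivalently: E[X_τ] = 174 · P(hit 174 first) + 0 · P(hit 0 first) = 174 · (83/174) = 83.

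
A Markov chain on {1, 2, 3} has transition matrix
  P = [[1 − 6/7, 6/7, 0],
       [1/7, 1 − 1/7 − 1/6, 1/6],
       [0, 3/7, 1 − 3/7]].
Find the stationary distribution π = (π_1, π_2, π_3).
π = (3/28, 9/14, 1/4)

This is a birth-death chain on three states, which satisfies detailed balance: π_1 · P_{12} = π_2 · P_{21} and π_2 · P_{23} = π_3 · P_{32}.
From π_1 · 6/7 = π_2 · 1/7: π_2/π_1 = (6/7)/(1/7) = 6.
From π_2 · 1/6 = π_3 · 3/7: π_3/π_2 = (1/6)/(3/7) = 7/18.
Take π_1 proportional to 1; then unnormalized π = (1, 6, 7/3). Normalize by dividing by the sum 28/3:
  π = (3/28, 9/14, 1/4).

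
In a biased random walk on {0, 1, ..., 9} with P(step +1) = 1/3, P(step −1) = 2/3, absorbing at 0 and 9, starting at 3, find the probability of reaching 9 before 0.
P(hit 9 before 0) = (1 − (2)^3) / (1 − (2)^9) = 1/73

Let u_k denote P(reach 9 before 0 | start at k). Boundary: u_0 = 0, u_9 = 1. Recurrence: u_k = 1/3·u_{k+1} + 2/3·u_{k-1} for 1 ≤ k ≤ 8. Try u_k = A + B·r^k with r = q/p = (2/3)/(1/3) = 2. Substitution satisfies the recurrence; boundary conditions give:
  u_k = (1 − r^k) / (1 − r^N) = (1 − (2)^3) / (1 − (2)^9) = 1/73.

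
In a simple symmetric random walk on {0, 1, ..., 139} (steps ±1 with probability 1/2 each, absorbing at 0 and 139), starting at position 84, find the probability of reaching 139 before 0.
P(hit 139 before 0) = 84/139

Let u_k = P(hit 139 before 0 | start at k). Then u_0 = 0, u_139 = 1, and u_k = u_{k-1}/2 + u_{k+1}/2 for 1 ≤ k ≤ 138. This harmonic recurrence is solved by u_k = k/139, giving u_84 = 84/139.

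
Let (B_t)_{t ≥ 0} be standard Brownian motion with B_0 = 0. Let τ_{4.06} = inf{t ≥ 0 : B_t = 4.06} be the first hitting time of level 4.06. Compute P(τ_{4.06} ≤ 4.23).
P(τ_{4.06} ≤ 4.23) = 2(1 − Φ(4.06/√4.23)) = 2(1 − Φ(1.9740)) ≈ 0.0484

By the reflection principle for standard BM, P(τ_b ≤ t) = 2 · P(B_t ≥ b). Since B_t ~ N(0, t), P(B_t ≥ 4.06) = 1 − Φ(4.06/√t) = 1 − Φ(4.06/√4.23) = 1 − Φ(1.9740) ≈ 0.02419. Doubling: P(τ_{4.06} ≤ 4.23) ≈ 2 · 0.02419 = 0.04838 ≈ 0.0484.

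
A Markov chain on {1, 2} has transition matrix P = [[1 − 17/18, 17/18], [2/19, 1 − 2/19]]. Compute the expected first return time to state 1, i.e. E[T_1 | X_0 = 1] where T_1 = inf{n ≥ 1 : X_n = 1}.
E[T_1 | X_0 = 1] = 1/π_1 = 359/36

For an irreducible recurrent Markov chain with stationary distribution π, E[T_i | X_0 = i] = 1/π_i (Kac's formula). Here π_1 = (2/19)/(17/18 + 2/19) = (2/19)/(359/342) = 36/359, so E[T_1 | X_0 = 1] = 1/π_1 = (17/18 + 2/19)/(2/19) = (359/342)/(2/19) = 359/36.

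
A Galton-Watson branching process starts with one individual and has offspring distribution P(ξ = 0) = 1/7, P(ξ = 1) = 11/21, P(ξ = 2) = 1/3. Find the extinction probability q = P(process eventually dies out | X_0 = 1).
q = 3/7

The pgf is f(s) = 1/7 + 11/21·s + 1/3·s². The extinction probability q is the smallest fixed point of f in [0, 1]. Setting s = f(s):
  1/3·s² + (11/21 − 1)·s + 1/7 = 0
  1/3·s² − (1/7 + 1/3)·s + 1/7 = 0
which factors as (s − 1)·(1/3·s − 1/7) = 0, giving roots s = 1 and s = (1/7)/(1/3) = 3/7.
Mean offspring μ = 11/21 + 2·1/3 = 25/21 > 1 (supercritical), so q < 1. The extinction probability is the smaller root: q = (1/7)/(1/3) = 3/7.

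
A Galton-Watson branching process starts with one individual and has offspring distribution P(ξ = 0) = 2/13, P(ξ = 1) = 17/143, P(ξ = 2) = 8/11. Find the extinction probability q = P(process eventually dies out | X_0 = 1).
q = 11/52

The pgf is f(s) = 2/13 + 17/143·s + 8/11·s². The extinction probability q is the smallest fixed point of f in [0, 1]. Setting s = f(s):
  8/11·s² + (17/143 − 1)·s + 2/13 = 0
  8/11·s² − (2/13 + 8/11)·s + 2/13 = 0
which factors as (s − 1)·(8/11·s − 2/13) = 0, giving roots s = 1 and s = (2/13)/(8/11) = 11/52.
Mean offspring μ = 17/143 + 2·8/11 = 225/143 > 1 (supercritical), so q < 1. The extinction probability is the smaller root: q = (2/13)/(8/11) = 11/52.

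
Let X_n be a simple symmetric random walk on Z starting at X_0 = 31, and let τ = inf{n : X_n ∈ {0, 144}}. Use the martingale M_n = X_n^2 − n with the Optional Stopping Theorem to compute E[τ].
E[τ] = 3503

M_n = X_n^2 − n is a martingale (since E[X_{n+1}^2 | F_n] = X_n^2 + 1). By OST (τ has finite mean in a bounded region), E[M_τ] = E[M_0] = X_0^2 − 0 = 31^2 = 961. Also E[M_τ] = E[X_τ^2] − E[τ]. The walk exits at 0 or 144, with P(hit 144 first) = 31/144, so E[X_τ^2] = 144^2 · 31/144 + 0 = 4464. Thus E[τ] = E[X_τ^2] − E[M_τ] = 4464 − 961 = 3503 = 31(144 − 31) = 3503.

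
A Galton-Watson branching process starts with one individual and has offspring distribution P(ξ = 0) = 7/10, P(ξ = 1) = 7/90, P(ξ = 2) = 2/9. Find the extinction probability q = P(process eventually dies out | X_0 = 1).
q = 1

Mean offspring μ = 0·7/10 + 1·7/90 + 2·2/9 = 47/90 ≤ 1. For μ ≤ 1 with offspring not concentrated at 1, the Galton-Watson process goes extinct almost surely, so q = 1.
(Algebraic check: The pgf is f(s) = 7/10 + 7/90·s + 2/9·s². The extinction probability q is the smallest fixed point of f in [0, 1]. Setting s = f(s):
  2/9·s² + (7/90 − 1)·s + 7/10 = 0
  2/9·s² − (7/10 + 2/9)·s + 7/10 = 0
which factors as (s − 1)·(2/9·s − 7/10) = 0, giving roots s = 1 and s = (7/10)/(2/9) = 63/20. Since 63/20 ≥ 1, the smallest root in [0, 1] is s = 1.)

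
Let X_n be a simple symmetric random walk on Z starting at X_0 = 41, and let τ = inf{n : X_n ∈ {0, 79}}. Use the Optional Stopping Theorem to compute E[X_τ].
E[X_τ] = 41

X_n is a martingale and τ is a bounded-mean stopping time (indeed τ is finite a.s. with bounded expectation since the walk is in a bounded region). By the OST, E[X_τ] = E[X_0] = 41. Equivalently: E[X_τ] = 79 · P(hit 79 first) + 0 · P(hit 0 first) = 79 · (41/79) = 41.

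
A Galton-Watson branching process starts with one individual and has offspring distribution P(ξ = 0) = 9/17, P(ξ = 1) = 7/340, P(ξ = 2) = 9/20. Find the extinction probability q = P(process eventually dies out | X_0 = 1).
q = 1

Mean offspring μ = 0·9/17 + 1·7/340 + 2·9/20 = 313/340 ≤ 1. For μ ≤ 1 with offspring not concentrated at 1, the Galton-Watson process goes extinct almost surely, so q = 1.
(Algebraic check: The pgf is f(s) = 9/17 + 7/340·s + 9/20·s². The extinction probability q is the smallest fixed point of f in [0, 1]. Setting s = f(s):
  9/20·s² + (7/340 − 1)·s + 9/17 = 0
  9/20·s² − (9/17 + 9/20)·s + 9/17 = 0
which factors as (s − 1)·(9/20·s − 9/17) = 0, giving roots s = 1 and s = (9/17)/(9/20) = 20/17. Since 20/17 ≥ 1, the smallest root in [0, 1] is s = 1.)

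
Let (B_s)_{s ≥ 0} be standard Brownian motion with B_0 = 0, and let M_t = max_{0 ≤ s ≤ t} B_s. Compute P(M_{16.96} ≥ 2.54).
P(M_{16.96} ≥ 2.54) = 2·P(B_{16.96} ≥ 2.54) = 2(1 − Φ(2.54/√16.96)) ≈ 0.5374

By the reflection principle for Brownian motion, P(M_t ≥ a) = 2 · P(B_t ≥ a) for a ≥ 0. Since B_t ~ N(0, t), P(B_t ≥ 2.54) = 1 − Φ(2.54/√t) = 1 − Φ(2.54/√16.96) = 1 − Φ(0.6168). So
  P(M_{16.96} ≥ 2.54) = 2(1 − Φ(0.6168)) ≈ 0.5374.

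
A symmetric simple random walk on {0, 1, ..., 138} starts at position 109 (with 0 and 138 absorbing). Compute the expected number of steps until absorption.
E[τ | X_0 = 109] = 3161

Let v_k = E[τ | X_0 = k]. Boundary: v_0 = v_138 = 0. Recurrence: v_k = 1 + (v_{k-1} + v_{k+1})/2 for 1 ≤ k ≤ 137. The particular solution to v_k − (v_{k-1} + v_{k+1})/2 = 1 is v_k = −k^2. Adding homogeneous solution A + B k and matching boundaries gives v_k = k (138 − k). Substituting k = 109: v_109 = 109 · 29 = 3161.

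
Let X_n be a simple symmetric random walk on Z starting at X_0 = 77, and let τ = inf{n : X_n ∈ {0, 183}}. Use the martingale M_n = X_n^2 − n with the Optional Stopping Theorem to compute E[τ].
E[τ] = 8162

M_n = X_n^2 − n is a martingale (since E[X_{n+1}^2 | F_n] = X_n^2 + 1). By OST (τ has finite mean in a bounded region), E[M_τ] = E[M_0] = X_0^2 − 0 = 77^2 = 5929. Also E[M_τ] = E[X_τ^2] − E[τ]. The walk exits at 0 or 183, with P(hit 183 first) = 77/183, so E[X_τ^2] = 183^2 · 77/183 + 0 = 14091. Thus E[τ] = E[X_τ^2] − E[M_τ] = 14091 − 5929 = 8162 = 77(183 − 77) = 8162.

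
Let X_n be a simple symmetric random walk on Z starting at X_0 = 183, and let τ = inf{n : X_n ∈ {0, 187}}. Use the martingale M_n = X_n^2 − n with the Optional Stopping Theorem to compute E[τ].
E[τ] = 732

M_n = X_n^2 − n is a martingale (since E[X_{n+1}^2 | F_n] = X_n^2 + 1). By OST (τ has finite mean in a bounded region), E[M_τ] = E[M_0] = X_0^2 − 0 = 183^2 = 33489. Also E[M_τ] = E[X_τ^2] − E[τ]. The walk exits at 0 or 187, with P(hit 187 first) = 183/187, so E[X_τ^2] = 187^2 · 183/187 + 0 = 34221. Thus E[τ] = E[X_τ^2] − E[M_τ] = 34221 − 33489 = 732 = 183(187 − 183) = 732.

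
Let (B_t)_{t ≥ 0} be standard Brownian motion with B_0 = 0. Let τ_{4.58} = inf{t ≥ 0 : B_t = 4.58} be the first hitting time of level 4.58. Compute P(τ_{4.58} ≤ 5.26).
P(τ_{4.58} ≤ 5.26) = 2(1 − Φ(4.58/√5.26)) = 2(1 − Φ(1.9970)) ≈ 0.0458

By the reflection principle for standard BM, P(τ_b ≤ t) = 2 · P(B_t ≥ b). Since B_t ~ N(0, t), P(B_t ≥ 4.58) = 1 − Φ(4.58/√t) = 1 − Φ(4.58/√5.26) = 1 − Φ(1.9970) ≈ 0.02291. Doubling: P(τ_{4.58} ≤ 5.26) ≈ 2 · 0.02291 = 0.04582 ≈ 0.0458.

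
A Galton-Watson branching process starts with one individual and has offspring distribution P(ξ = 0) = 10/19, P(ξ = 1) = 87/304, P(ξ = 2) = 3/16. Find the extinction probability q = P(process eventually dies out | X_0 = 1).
q = 1

Mean offspring μ = 0·10/19 + 1·87/304 + 2·3/16 = 201/304 ≤ 1. For μ ≤ 1 with offspring not concentrated at 1, the Galton-Watson process goes extinct almost surely, so q = 1.
(Algebraic check: The pgf is f(s) = 10/19 + 87/304·s + 3/16·s². The extinction probability q is the smallest fixed point of f in [0, 1]. Setting s = f(s):
  3/16·s² + (87/304 − 1)·s + 10/19 = 0
  3/16·s² − (10/19 + 3/16)·s + 10/19 = 0
which factors as (s − 1)·(3/16·s − 10/19) = 0, giving roots s = 1 and s = (10/19)/(3/16) = 160/57. Since 160/57 ≥ 1, the smallest root in [0, 1] is s = 1.)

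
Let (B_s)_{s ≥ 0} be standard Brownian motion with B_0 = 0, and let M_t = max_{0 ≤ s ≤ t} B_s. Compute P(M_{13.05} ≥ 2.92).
P(M_{13.05} ≥ 2.92) = 2·P(B_{13.05} ≥ 2.92) = 2(1 − Φ(2.92/√13.05)) ≈ 0.4189

By the reflection principle for Brownian motion, P(M_t ≥ a) = 2 · P(B_t ≥ a) for a ≥ 0. Since B_t ~ N(0, t), P(B_t ≥ 2.92) = 1 − Φ(2.92/√t) = 1 − Φ(2.92/√13.05) = 1 − Φ(0.8083). So
  P(M_{13.05} ≥ 2.92) = 2(1 − Φ(0.8083)) ≈ 0.4189.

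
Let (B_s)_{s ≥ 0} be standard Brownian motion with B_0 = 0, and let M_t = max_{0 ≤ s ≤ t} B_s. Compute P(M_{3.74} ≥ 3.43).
P(M_{3.74} ≥ 3.43) = 2·P(B_{3.74} ≥ 3.43) = 2(1 − Φ(3.43/√3.74)) ≈ 0.0761

By the reflection principle for Brownian motion, P(M_t ≥ a) = 2 · P(B_t ≥ a) for a ≥ 0. Since B_t ~ N(0, t), P(B_t ≥ 3.43) = 1 − Φ(3.43/√t) = 1 − Φ(3.43/√3.74) = 1 − Φ(1.7736). So
  P(M_{3.74} ≥ 3.43) = 2(1 − Φ(1.7736)) ≈ 0.0761.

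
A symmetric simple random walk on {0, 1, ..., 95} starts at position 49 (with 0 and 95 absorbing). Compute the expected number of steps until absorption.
E[τ | X_0 = 49] = 2254

Let v_k = E[τ | X_0 = k]. Boundary: v_0 = v_95 = 0. Recurrence: v_k = 1 + (v_{k-1} + v_{k+1})/2 for 1 ≤ k ≤ 94. The particular solution to v_k − (v_{k-1} + v_{k+1})/2 = 1 is v_k = −k^2. Adding homogeneous solution A + B k and matching boundaries gives v_k = k (95 − k). Substituting k = 49: v_49 = 49 · 46 = 2254.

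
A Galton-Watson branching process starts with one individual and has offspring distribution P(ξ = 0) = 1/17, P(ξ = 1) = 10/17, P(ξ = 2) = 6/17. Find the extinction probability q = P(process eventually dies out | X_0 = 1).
q = 1/6

The pgf is f(s) = 1/17 + 10/17·s + 6/17·s². The extinction probability q is the smallest fixed point of f in [0, 1]. Setting s = f(s):
  6/17·s² + (10/17 − 1)·s + 1/17 = 0
  6/17·s² − (1/17 + 6/17)·s + 1/17 = 0
which factors as (s − 1)·(6/17·s − 1/17) = 0, giving roots s = 1 and s = (1/17)/(6/17) = 1/6.
Mean offspring μ = 10/17 + 2·6/17 = 22/17 > 1 (supercritical), so q < 1. The extinction probability is the smaller root: q = (1/17)/(6/17) = 1/6.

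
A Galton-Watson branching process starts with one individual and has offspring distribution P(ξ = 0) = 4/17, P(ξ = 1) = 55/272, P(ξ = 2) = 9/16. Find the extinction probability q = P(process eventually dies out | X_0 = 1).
q = 64/153

The pgf is f(s) = 4/17 + 55/272·s + 9/16·s². The extinction probability q is the smallest fixed point of f in [0, 1]. Setting s = f(s):
  9/16·s² + (55/272 − 1)·s + 4/17 = 0
  9/16·s² − (4/17 + 9/16)·s + 4/17 = 0
which factors as (s − 1)·(9/16·s − 4/17) = 0, giving roots s = 1 and s = (4/17)/(9/16) = 64/153.
Mean offspring μ = 55/272 + 2·9/16 = 361/272 > 1 (supercritical), so q < 1. The extinction probability is the smaller root: q = (4/17)/(9/16) = 64/153.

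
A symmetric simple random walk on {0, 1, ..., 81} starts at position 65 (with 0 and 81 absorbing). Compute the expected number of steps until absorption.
E[τ | X_0 = 65] = 1040

Let v_k = E[τ | X_0 = k]. Boundary: v_0 = v_81 = 0. Recurrence: v_k = 1 + (v_{k-1} + v_{k+1})/2 for 1 ≤ k ≤ 80. The particular solution to v_k − (v_{k-1} + v_{k+1})/2 = 1 is v_k = −k^2. Adding homogeneous solution A + B k and matching boundaries gives v_k = k (81 − k). Substituting k = 65: v_65 = 65 · 16 = 1040.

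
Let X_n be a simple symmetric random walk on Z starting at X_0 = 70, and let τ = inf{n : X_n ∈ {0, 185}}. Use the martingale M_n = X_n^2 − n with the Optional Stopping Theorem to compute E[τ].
E[τ] = 8050

M_n = X_n^2 − n is a martingale (since E[X_{n+1}^2 | F_n] = X_n^2 + 1). By OST (τ has finite mean in a bounded region), E[M_τ] = E[M_0] = X_0^2 − 0 = 70^2 = 4900. Also E[M_τ] = E[X_τ^2] − E[τ]. The walk exits at 0 or 185, with P(hit 185 first) = 70/185, so E[X_τ^2] = 185^2 · 70/185 + 0 = 12950. Thus E[τ] = E[X_τ^2] − E[M_τ] = 12950 − 4900 = 8050 = 70(185 − 70) = 8050.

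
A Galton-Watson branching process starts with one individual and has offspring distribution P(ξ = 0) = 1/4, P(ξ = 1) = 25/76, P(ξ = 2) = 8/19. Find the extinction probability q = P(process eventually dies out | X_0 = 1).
q = 19/32

The pgf is f(s) = 1/4 + 25/76·s + 8/19·s². The extinction probability q is the smallest fixed point of f in [0, 1]. Setting s = f(s):
  8/19·s² + (25/76 − 1)·s + 1/4 = 0
  8/19·s² − (1/4 + 8/19)·s + 1/4 = 0
which factors as (s − 1)·(8/19·s − 1/4) = 0, giving roots s = 1 and s = (1/4)/(8/19) = 19/32.
Mean offspring μ = 25/76 + 2·8/19 = 89/76 > 1 (supercritical), so q < 1. The extinction probability is the smaller root: q = (1/4)/(8/19) = 19/32.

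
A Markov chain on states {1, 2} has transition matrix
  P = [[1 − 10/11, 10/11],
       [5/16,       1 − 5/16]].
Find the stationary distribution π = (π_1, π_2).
π_1 = 11/43, π_2 = 32/43

Solve πP = π with π_1 + π_2 = 1. From πP = π: π_1 · (1 − 10/11) + π_2 · 5/16 = π_1 ⇒ π_2 · 5/16 = π_1 · 10/11 ⇒ π_2/π_1 = (10/11)/(5/16) = 32/11. Together with π_1 + π_2 = 1:
  π_1 = (5/16)/(10/11 + 5/16) = (5/16)/(215/176) = 11/43,
  π_2 = (10/11)/(10/11 + 5/16) = (10/11)/(215/176) = 32/43.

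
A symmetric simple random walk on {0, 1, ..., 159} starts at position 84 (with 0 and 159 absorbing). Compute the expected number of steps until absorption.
E[τ | X_0 = 84] = 6300

Let v_k = E[τ | X_0 = k]. Boundary: v_0 = v_159 = 0. Recurrence: v_k = 1 + (v_{k-1} + v_{k+1})/2 for 1 ≤ k ≤ 158. The particular solution to v_k − (v_{k-1} + v_{k+1})/2 = 1 is v_k = −k^2. Adding homogeneous solution A + B k and matching boundaries gives v_k = k (159 − k). Substituting k = 84: v_84 = 84 · 75 = 6300.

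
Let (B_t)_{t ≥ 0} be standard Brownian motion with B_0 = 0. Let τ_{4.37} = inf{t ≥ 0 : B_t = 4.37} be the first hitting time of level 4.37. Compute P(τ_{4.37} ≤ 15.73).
P(τ_{4.37} ≤ 15.73) = 2(1 − Φ(4.37/√15.73)) = 2(1 − Φ(1.1018)) ≈ 0.2705

By the reflection principle for standard BM, P(τ_b ≤ t) = 2 · P(B_t ≥ b). Since B_t ~ N(0, t), P(B_t ≥ 4.37) = 1 − Φ(4.37/√t) = 1 − Φ(4.37/√15.73) = 1 − Φ(1.1018) ≈ 0.13527. Doubling: P(τ_{4.37} ≤ 15.73) ≈ 2 · 0.13527 = 0.27054 ≈ 0.2705.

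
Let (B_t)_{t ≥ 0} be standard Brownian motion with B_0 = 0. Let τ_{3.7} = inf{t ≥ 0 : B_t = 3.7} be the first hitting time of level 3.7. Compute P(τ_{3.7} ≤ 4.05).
P(τ_{3.7} ≤ 4.05) = 2(1 − Φ(3.7/√4.05)) = 2(1 − Φ(1.8385)) ≈ 0.0660

By the reflection principle for standard BM, P(τ_b ≤ t) = 2 · P(B_t ≥ b). Since B_t ~ N(0, t), P(B_t ≥ 3.7) = 1 − Φ(3.7/√t) = 1 − Φ(3.7/√4.05) = 1 − Φ(1.8385) ≈ 0.03299. Doubling: P(τ_{3.7} ≤ 4.05) ≈ 2 · 0.03299 = 0.06598 ≈ 0.0660.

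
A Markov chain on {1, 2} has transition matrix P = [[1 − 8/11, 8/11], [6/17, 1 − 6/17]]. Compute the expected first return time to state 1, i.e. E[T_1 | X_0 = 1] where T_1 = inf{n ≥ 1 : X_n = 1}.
E[T_1 | X_0 = 1] = 1/π_1 = 101/33

For an irreducible recurrent Markov chain with stationary distribution π, E[T_i | X_0 = i] = 1/π_i (Kac's formula). Here π_1 = (6/17)/(8/11 + 6/17) = (6/17)/(202/187) = 33/101, so E[T_1 | X_0 = 1] = 1/π_1 = (8/11 + 6/17)/(6/17) = (202/187)/(6/17) = 101/33.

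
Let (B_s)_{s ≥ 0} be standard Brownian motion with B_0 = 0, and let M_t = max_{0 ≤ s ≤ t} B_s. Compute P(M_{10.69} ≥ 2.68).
P(M_{10.69} ≥ 2.68) = 2·P(B_{10.69} ≥ 2.68) = 2(1 − Φ(2.68/√10.69)) ≈ 0.4124

By the reflection principle for Brownian motion, P(M_t ≥ a) = 2 · P(B_t ≥ a) for a ≥ 0. Since B_t ~ N(0, t), P(B_t ≥ 2.68) = 1 − Φ(2.68/√t) = 1 − Φ(2.68/√10.69) = 1 − Φ(0.8197). So
  P(M_{10.69} ≥ 2.68) = 2(1 − Φ(0.8197)) ≈ 0.4124.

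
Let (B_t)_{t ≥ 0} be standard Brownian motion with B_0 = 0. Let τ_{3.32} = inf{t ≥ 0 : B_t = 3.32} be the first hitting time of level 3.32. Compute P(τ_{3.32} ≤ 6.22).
P(τ_{3.32} ≤ 6.22) = 2(1 − Φ(3.32/√6.22)) = 2(1 − Φ(1.3312)) ≈ 0.1831

By the reflection principle for standard BM, P(τ_b ≤ t) = 2 · P(B_t ≥ b). Since B_t ~ N(0, t), P(B_t ≥ 3.32) = 1 − Φ(3.32/√t) = 1 − Φ(3.32/√6.22) = 1 − Φ(1.3312) ≈ 0.09156. Doubling: P(τ_{3.32} ≤ 6.22) ≈ 2 · 0.09156 = 0.18312 ≈ 0.1831.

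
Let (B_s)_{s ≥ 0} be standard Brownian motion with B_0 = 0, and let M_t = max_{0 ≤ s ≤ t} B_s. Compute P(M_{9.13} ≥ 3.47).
P(M_{9.13} ≥ 3.47) = 2·P(B_{9.13} ≥ 3.47) = 2(1 − Φ(3.47/√9.13)) ≈ 0.2508

By the reflection principle for Brownian motion, P(M_t ≥ a) = 2 · P(B_t ≥ a) for a ≥ 0. Since B_t ~ N(0, t), P(B_t ≥ 3.47) = 1 − Φ(3.47/√t) = 1 − Φ(3.47/√9.13) = 1 − Φ(1.1484). So
  P(M_{9.13} ≥ 3.47) = 2(1 − Φ(1.1484)) ≈ 0.2508.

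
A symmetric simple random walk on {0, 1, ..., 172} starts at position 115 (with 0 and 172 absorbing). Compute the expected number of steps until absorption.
E[τ | X_0 = 115] = 6555

Let v_k = E[τ | X_0 = k]. Boundary: v_0 = v_172 = 0. Recurrence: v_k = 1 + (v_{k-1} + v_{k+1})/2 for 1 ≤ k ≤ 171. The particular solution to v_k − (v_{k-1} + v_{k+1})/2 = 1 is v_k = −k^2. Adding homogeneous solution A + B k and matching boundaries gives v_k = k (172 − k). Substituting k = 115: v_115 = 115 · 57 = 6555.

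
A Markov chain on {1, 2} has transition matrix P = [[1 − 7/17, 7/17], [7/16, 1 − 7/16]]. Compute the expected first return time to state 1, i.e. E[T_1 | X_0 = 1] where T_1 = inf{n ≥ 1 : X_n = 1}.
E[T_1 | X_0 = 1] = 1/π_1 = 33/17

For an irreducible recurrent Markov chain with stationary distribution π, E[T_i | X_0 = i] = 1/π_i (Kac's formula). Here π_1 = (7/16)/(7/17 + 7/16) = (7/16)/(231/272) = 17/33, so E[T_1 | X_0 = 1] = 1/π_1 = (7/17 + 7/16)/(7/16) = (231/272)/(7/16) = 33/17.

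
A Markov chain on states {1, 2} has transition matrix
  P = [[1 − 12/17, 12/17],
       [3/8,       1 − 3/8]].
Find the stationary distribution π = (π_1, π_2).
π_1 = 17/49, π_2 = 32/49

Solve πP = π with π_1 + π_2 = 1. From πP = π: π_1 · (1 − 12/17) + π_2 · 3/8 = π_1 ⇒ π_2 · 3/8 = π_1 · 12/17 ⇒ π_2/π_1 = (12/17)/(3/8) = 32/17. Together with π_1 + π_2 = 1:
  π_1 = (3/8)/(12/17 + 3/8) = (3/8)/(147/136) = 17/49,
  π_2 = (12/17)/(12/17 + 3/8) = (12/17)/(147/136) = 32/49.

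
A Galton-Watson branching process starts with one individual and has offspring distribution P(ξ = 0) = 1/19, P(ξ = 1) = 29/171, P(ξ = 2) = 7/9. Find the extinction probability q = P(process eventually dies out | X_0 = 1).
q = 9/133

The pgf is f(s) = 1/19 + 29/171·s + 7/9·s². The extinction probability q is the smallest fixed point of f in [0, 1]. Setting s = f(s):
  7/9·s² + (29/171 − 1)·s + 1/19 = 0
  7/9·s² − (1/19 + 7/9)·s + 1/19 = 0
which factors as (s − 1)·(7/9·s − 1/19) = 0, giving roots s = 1 and s = (1/19)/(7/9) = 9/133.
Mean offspring μ = 29/171 + 2·7/9 = 295/171 > 1 (supercritical), so q < 1. The extinction probability is the smaller root: q = (1/19)/(7/9) = 9/133.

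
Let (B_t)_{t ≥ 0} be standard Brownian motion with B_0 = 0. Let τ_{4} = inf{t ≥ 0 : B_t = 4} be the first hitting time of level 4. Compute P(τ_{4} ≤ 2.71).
P(τ_{4} ≤ 2.71) = 2(1 − Φ(4/√2.71)) = 2(1 − Φ(2.4298)) ≈ 0.0151

By the reflection principle for standard BM, P(τ_b ≤ t) = 2 · P(B_t ≥ b). Since B_t ~ N(0, t), P(B_t ≥ 4) = 1 − Φ(4/√t) = 1 − Φ(4/√2.71) = 1 − Φ(2.4298) ≈ 0.00755. Doubling: P(τ_{4} ≤ 2.71) ≈ 2 · 0.00755 = 0.01510 ≈ 0.0151.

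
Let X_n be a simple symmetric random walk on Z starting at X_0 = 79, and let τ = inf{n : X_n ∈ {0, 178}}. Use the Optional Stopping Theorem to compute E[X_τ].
E[X_τ] = 79

X_n is a martingale and τ is a bounded-mean stopping time (indeed τ is finite a.s. with bounded expectation since the walk is in a bounded region). By the OST, E[X_τ] = E[X_0] = 79. Equivalently: E[X_τ] = 178 · P(hit 178 first) + 0 · P(hit 0 first) = 178 · (79/178) = 79.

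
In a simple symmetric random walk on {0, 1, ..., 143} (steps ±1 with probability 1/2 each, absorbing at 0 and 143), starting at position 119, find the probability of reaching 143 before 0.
P(hit 143 before 0) = 119/143

Let u_k = P(hit 143 before 0 | start at k). Then u_0 = 0, u_143 = 1, and u_k = u_{k-1}/2 + u_{k+1}/2 for 1 ≤ k ≤ 142. This harmonic recurrence is solved by u_k = k/143, giving u_119 = 119/143.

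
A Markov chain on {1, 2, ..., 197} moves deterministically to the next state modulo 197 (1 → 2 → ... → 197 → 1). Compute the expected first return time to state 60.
E[T_60 | X_0 = 60] = 197

The chain cycles deterministically, so starting at state 60 it returns in exactly 197 steps. Equivalently, the stationary distribution is uniform π_j = 1/197 for every state j, so by Kac's formula E[T_60] = 1/π_60 = 197.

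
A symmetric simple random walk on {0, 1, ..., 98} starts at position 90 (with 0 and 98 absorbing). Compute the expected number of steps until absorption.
E[τ | X_0 = 90] = 720

Let v_k = E[τ | X_0 = k]. Boundary: v_0 = v_98 = 0. Recurrence: v_k = 1 + (v_{k-1} + v_{k+1})/2 for 1 ≤ k ≤ 97. The particular solution to v_k − (v_{k-1} + v_{k+1})/2 = 1 is v_k = −k^2. Adding homogeneous solution A + B k and matching boundaries gives v_k = k (98 − k). Substituting k = 90: v_90 = 90 · 8 = 720.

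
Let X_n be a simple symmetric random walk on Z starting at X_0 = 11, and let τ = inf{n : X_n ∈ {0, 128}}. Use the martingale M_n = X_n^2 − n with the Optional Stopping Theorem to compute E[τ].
E[τ] = 1287

M_n = X_n^2 − n is a martingale (since E[X_{n+1}^2 | F_n] = X_n^2 + 1). By OST (τ has finite mean in a bounded region), E[M_τ] = E[M_0] = X_0^2 − 0 = 11^2 = 121. Also E[M_τ] = E[X_τ^2] − E[τ]. The walk exits at 0 or 128, with P(hit 128 first) = 11/128, so E[X_τ^2] = 128^2 · 11/128 + 0 = 1408. Thus E[τ] = E[X_τ^2] − E[M_τ] = 1408 − 121 = 1287 = 11(128 − 11) = 1287.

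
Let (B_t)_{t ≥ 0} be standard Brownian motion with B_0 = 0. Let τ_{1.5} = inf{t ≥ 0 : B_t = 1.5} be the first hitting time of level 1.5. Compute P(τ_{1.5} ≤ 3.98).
P(τ_{1.5} ≤ 3.98) = 2(1 − Φ(1.5/√3.98)) = 2(1 − Φ(0.7519)) ≈ 0.4521

By the reflection principle for standard BM, P(τ_b ≤ t) = 2 · P(B_t ≥ b). Since B_t ~ N(0, t), P(B_t ≥ 1.5) = 1 − Φ(1.5/√t) = 1 − Φ(1.5/√3.98) = 1 − Φ(0.7519) ≈ 0.22606. Doubling: P(τ_{1.5} ≤ 3.98) ≈ 2 · 0.22606 = 0.45212 ≈ 0.4521.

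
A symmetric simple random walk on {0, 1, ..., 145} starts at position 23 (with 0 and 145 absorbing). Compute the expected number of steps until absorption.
E[τ | X_0 = 23] = 2806

Let v_k = E[τ | X_0 = k]. Boundary: v_0 = v_145 = 0. Recurrence: v_k = 1 + (v_{k-1} + v_{k+1})/2 for 1 ≤ k ≤ 144. The particular solution to v_k − (v_{k-1} + v_{k+1})/2 = 1 is v_k = −k^2. Adding homogeneous solution A + B k and matching boundaries gives v_k = k (145 − k). Substituting k = 23: v_23 = 23 · 122 = 2806.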